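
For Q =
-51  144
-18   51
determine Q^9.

tr Q = 0 and det Q = -9, so the characteristic polynomial is λ² − (0)λ + (-9) with roots -3 and 3.
Eigenvectors give P = [[3, -8], [1, -3]] with P⁻¹ = [[3, -8], [1, -3]], and Q = P·diag(-3, 3)·P⁻¹.
Then Q^9 = P·diag(-19683, 19683)·P⁻¹ = [[-59049, -157464], [-19683, -59049]] · [[3, -8], [1, -3]] = [[-334611, 944784], [-118098, 334611]].

[[-334611, 944784], [-118098, 334611]]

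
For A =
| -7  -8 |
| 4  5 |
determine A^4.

[[161, 160], [-80, -79]]

tr A = -2 and det A = -3, so the characteristic polynomial is λ² − (-2)λ + (-3) with roots 1 and -3.
Eigenvectors give P = [[1, -2], [-1, 1]] with P⁻¹ = [[-1, -2], [-1, -1]], and A = P·diag(1, -3)·P⁻¹.
Then A^4 = P·diag(1, 81)·P⁻¹ = [[1, -162], [-1, 81]] · [[-1, -2], [-1, -1]] = [[161, 160], [-80, -79]].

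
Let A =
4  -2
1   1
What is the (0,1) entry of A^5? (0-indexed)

-422

tr A = 5 and det A = 6, so the characteristic polynomial is λ² − (5)λ + (6) with roots 2 and 3.
Eigenvectors give P = [[1, 2], [1, 1]] with P⁻¹ = [[-1, 2], [1, -1]], and A = P·diag(2, 3)·P⁻¹.
Then A^5 = P·diag(32, 243)·P⁻¹ = [[32, 486], [32, 243]] · [[-1, 2], [1, -1]] = [[454, -422], [211, -179]].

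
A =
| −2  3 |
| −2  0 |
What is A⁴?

A² = [[−2, −6], [4, −6]]
A³ = [[16, −6], [4, 12]]
A⁴ = [[−20, 48], [−32, 12]]

[[−20, 48], [−32, 12]]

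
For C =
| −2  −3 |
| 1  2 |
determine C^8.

[[1, 0], [0, 1]]

C² = I (check: tr C = 0 and det C = −1), so C^8 = I since 8 is even.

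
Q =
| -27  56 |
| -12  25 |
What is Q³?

[[-195, 392], [-84, 169]]

tr Q = -2 and det Q = -3, so the characteristic polynomial is λ² − (-2)λ + (-3) with roots -3 and 1.
Eigenvectors give P = [[-7, -2], [-3, -1]] with P⁻¹ = [[-1, 2], [3, -7]], and Q = P·diag(-3, 1)·P⁻¹.
Then Q³ = P·diag(-27, 1)·P⁻¹ = [[189, -2], [81, -1]] · [[-1, 2], [3, -7]] = [[-195, 392], [-84, 169]].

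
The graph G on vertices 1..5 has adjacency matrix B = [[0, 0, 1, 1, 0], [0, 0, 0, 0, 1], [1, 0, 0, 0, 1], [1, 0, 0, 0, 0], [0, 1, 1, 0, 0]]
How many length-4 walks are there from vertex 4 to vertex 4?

2

The number of length-4 walks from vertex 4 to vertex 4 is entry (4,4) of B⁴, where B is the adjacency matrix.
B² = [[2, 0, 0, 0, 1], [0, 1, 1, 0, 0], [0, 1, 2, 1, 0], [0, 0, 1, 1, 0], [1, 0, 0, 0, 2]]
B³ = [[0, 1, 3, 2, 0], [1, 0, 0, 0, 2], [3, 0, 0, 0, 3], [2, 0, 0, 0, 1], [0, 2, 3, 1, 0]]
B⁴ = [[5, 0, 0, 0, 4], [0, 2, 3, 1, 0], [0, 3, 6, 3, 0], [0, 1, 3, 2, 0], [4, 0, 0, 0, 5]]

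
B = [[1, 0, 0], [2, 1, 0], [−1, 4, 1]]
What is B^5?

B = I + N where N = [[0, 0, 0], [2, 0, 0], [−1, 4, 0]] is strictly lower-triangular, so N^3 = 0.
(I + N)^5 = I + 5·N + 10·N^2 = [[1, 0, 0], [10, 1, 0], [75, 20, 1]].

[[1, 0, 0], [10, 1, 0], [75, 20, 1]]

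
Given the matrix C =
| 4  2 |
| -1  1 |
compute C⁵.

tr C = 5 and det C = 6, so the characteristic polynomial is λ² − (5)λ + (6) with roots 2 and 3.
Eigenvectors give P = [[-1, -2], [1, 1]] with P⁻¹ = [[1, 2], [-1, -1]], and C = P·diag(2, 3)·P⁻¹.
Then C⁵ = P·diag(32, 243)·P⁻¹ = [[-32, -486], [32, 243]] · [[1, 2], [-1, -1]] = [[454, 422], [-211, -179]].

[[454, 422], [-211, -179]]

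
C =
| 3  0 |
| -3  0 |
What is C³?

[[27, 0], [-27, 0]]

C² = [[9, 0], [-9, 0]]
C³ = [[27, 0], [-27, 0]]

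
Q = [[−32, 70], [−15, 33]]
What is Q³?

tr Q = 1 and det Q = −6, so the characteristic polynomial is λ² − (1)λ + (−6) with roots 3 and −2.
Eigenvectors give P = [[2, 7], [1, 3]] with P⁻¹ = [[−3, 7], [1, −2]], and Q = P·diag(3, −2)·P⁻¹.
Then Q³ = P·diag(27, −8)·P⁻¹ = [[54, −56], [27, −24]] · [[−3, 7], [1, −2]] = [[−218, 490], [−105, 237]].

[[−218, 490], [−105, 237]]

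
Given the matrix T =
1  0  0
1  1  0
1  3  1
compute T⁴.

[[1, 0, 0], [4, 1, 0], [22, 12, 1]]

T = I + N where N = [[0, 0, 0], [1, 0, 0], [1, 3, 0]] is strictly lower-triangular, so N³ = 0.
(I + N)⁴ = I + 4·N + 6·N² = [[1, 0, 0], [4, 1, 0], [22, 12, 1]].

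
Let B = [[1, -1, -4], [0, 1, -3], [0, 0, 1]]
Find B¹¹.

B = I + N where N = [[0, -1, -4], [0, 0, -3], [0, 0, 0]] is strictly upper-triangular, so N³ = 0.
(I + N)¹¹ = I + 11·N + 55·N² = [[1, -11, 121], [0, 1, -33], [0, 0, 1]].

[[1, -11, 121], [0, 1, -33], [0, 0, 1]]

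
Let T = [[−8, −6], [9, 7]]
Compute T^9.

[[−1538, −1026], [1539, 1027]]

tr T = −1 and det T = −2, so the characteristic polynomial is λ² − (−1)λ + (−2) with roots −2 and 1.
Eigenvectors give P = [[−1, −2], [1, 3]] with P⁻¹ = [[−3, −2], [1, 1]], and T = P·diag(−2, 1)·P⁻¹.
Then T^9 = P·diag(−512, 1)·P⁻¹ = [[512, −2], [−512, 3]] · [[−3, −2], [1, 1]] = [[−1538, −1026], [1539, 1027]].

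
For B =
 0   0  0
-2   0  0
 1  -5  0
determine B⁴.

B is strictly triangular, hence nilpotent: B³ = 0, so B⁴ = 0.

[[0, 0, 0], [0, 0, 0], [0, 0, 0]]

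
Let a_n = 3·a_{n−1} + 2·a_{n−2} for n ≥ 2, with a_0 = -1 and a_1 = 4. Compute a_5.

With companion matrix Q = [[3, 2], [1, 0]], [a_n, a_{n−1}]ᵀ = Q·[a_{n−1}, a_{n−2}]ᵀ, so [a_5, a_4]ᵀ = Q⁴·[a_1, a_0]ᵀ.
Q⁴ = [[139, 78], [39, 22]], giving [a_5, a_4]ᵀ = [[478], [134]].

478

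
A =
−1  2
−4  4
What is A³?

A² = [[−7, 6], [−12, 8]]
A³ = [[−17, 10], [−20, 8]]

[[−17, 10], [−20, 8]]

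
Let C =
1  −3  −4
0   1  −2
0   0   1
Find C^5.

C = I + N where N = [[0, −3, −4], [0, 0, −2], [0, 0, 0]] is strictly upper-triangular, so N^3 = 0.
(I + N)^5 = I + 5·N + 10·N^2 = [[1, −15, 40], [0, 1, −10], [0, 0, 1]].

[[1, −15, 40], [0, 1, −10], [0, 0, 1]]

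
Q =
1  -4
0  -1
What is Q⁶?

Q² = I (check: tr Q = 0 and det Q = -1), so Q⁶ = I since 6 is even.

[[1, 0], [0, 1]]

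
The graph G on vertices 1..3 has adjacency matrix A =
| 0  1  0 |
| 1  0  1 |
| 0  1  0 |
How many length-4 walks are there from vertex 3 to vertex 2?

0

The number of length-4 walks from vertex 3 to vertex 2 is entry (3,2) of A^4, where A is the adjacency matrix.
A^2 = [[1, 0, 1], [0, 2, 0], [1, 0, 1]]
A^3 = [[0, 2, 0], [2, 0, 2], [0, 2, 0]]
A^4 = [[2, 0, 2], [0, 4, 0], [2, 0, 2]]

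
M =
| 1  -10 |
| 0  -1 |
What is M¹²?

[[1, 0], [0, 1]]

M² = I (check: tr M = 0 and det M = -1), so M¹² = I since 12 is even.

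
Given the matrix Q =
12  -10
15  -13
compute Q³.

tr Q = -1 and det Q = -6, so the characteristic polynomial is λ² − (-1)λ + (-6) with roots 2 and -3.
Eigenvectors give P = [[1, -2], [1, -3]] with P⁻¹ = [[3, -2], [1, -1]], and Q = P·diag(2, -3)·P⁻¹.
Then Q³ = P·diag(8, -27)·P⁻¹ = [[8, 54], [8, 81]] · [[3, -2], [1, -1]] = [[78, -70], [105, -97]].

[[78, -70], [105, -97]]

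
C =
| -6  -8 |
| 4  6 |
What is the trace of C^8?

tr C = 0 and det C = -4, so the characteristic polynomial is λ² − (0)λ + (-4) with roots 2 and -2.
Eigenvectors give P = [[1, 2], [-1, -1]] with P⁻¹ = [[-1, -2], [1, 1]], and C = P·diag(2, -2)·P⁻¹.
Then C^8 = P·diag(256, 256)·P⁻¹ = [[256, 512], [-256, -256]] · [[-1, -2], [1, 1]] = [[256, 0], [0, 256]].

512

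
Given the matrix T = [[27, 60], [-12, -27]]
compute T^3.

[[243, 540], [-108, -243]]

tr T = 0 and det T = -9, so the characteristic polynomial is λ² − (0)λ + (-9) with roots -3 and 3.
Eigenvectors give P = [[-2, 5], [1, -2]] with P⁻¹ = [[2, 5], [1, 2]], and T = P·diag(-3, 3)·P⁻¹.
Then T^3 = P·diag(-27, 27)·P⁻¹ = [[54, 135], [-27, -54]] · [[2, 5], [1, 2]] = [[243, 540], [-108, -243]].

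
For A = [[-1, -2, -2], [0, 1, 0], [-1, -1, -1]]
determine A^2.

[[3, 2, 4], [0, 1, 0], [2, 2, 3]]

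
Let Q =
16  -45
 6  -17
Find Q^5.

[[166, -495], [66, -197]]

tr Q = -1 and det Q = -2, so the characteristic polynomial is λ² − (-1)λ + (-2) with roots 1 and -2.
Eigenvectors give P = [[-3, -5], [-1, -2]] with P⁻¹ = [[-2, 5], [1, -3]], and Q = P·diag(1, -2)·P⁻¹.
Then Q^5 = P·diag(1, -32)·P⁻¹ = [[-3, 160], [-1, 64]] · [[-2, 5], [1, -3]] = [[166, -495], [66, -197]].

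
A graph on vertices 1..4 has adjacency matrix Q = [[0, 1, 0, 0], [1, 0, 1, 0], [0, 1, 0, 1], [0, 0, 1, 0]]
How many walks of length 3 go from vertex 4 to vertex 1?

1

The number of length-3 walks from vertex 4 to vertex 1 is entry (4,1) of Q^3, where Q is the adjacency matrix.
Q^2 = [[1, 0, 1, 0], [0, 2, 0, 1], [1, 0, 2, 0], [0, 1, 0, 1]]
Q^3 = [[0, 2, 0, 1], [2, 0, 3, 0], [0, 3, 0, 2], [1, 0, 2, 0]]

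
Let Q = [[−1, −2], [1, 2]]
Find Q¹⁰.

Q² = Q (a projection; rank 1, trace 1), so Q¹⁰ = Q.

[[−1, −2], [1, 2]]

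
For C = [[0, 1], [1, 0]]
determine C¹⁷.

[[0, 1], [1, 0]]

C² = I (check: tr C = 0 and det C = -1), so C¹⁷ = C since 17 is odd.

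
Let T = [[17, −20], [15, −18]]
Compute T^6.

tr T = −1 and det T = −6, so the characteristic polynomial is λ² − (−1)λ + (−6) with roots 2 and −3.
Eigenvectors give P = [[4, 1], [3, 1]] with P⁻¹ = [[1, −1], [−3, 4]], and T = P·diag(2, −3)·P⁻¹.
Then T^6 = P·diag(64, 729)·P⁻¹ = [[256, 729], [192, 729]] · [[1, −1], [−3, 4]] = [[−1931, 2660], [−1995, 2724]].

[[−1931, 2660], [−1995, 2724]]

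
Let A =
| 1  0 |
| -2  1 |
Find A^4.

A = I + N where N = [[0, 0], [-2, 0]] is strictly lower-triangular, so N^2 = 0.
(I + N)^4 = I + 4·N = [[1, 0], [-8, 1]].

[[1, 0], [-8, 1]]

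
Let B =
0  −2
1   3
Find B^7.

tr B = 3 and det B = 2, so the characteristic polynomial is λ² − (3)λ + (2) with roots 1 and 2.
Eigenvectors give P = [[2, −1], [−1, 1]] with P⁻¹ = [[1, 1], [1, 2]], and B = P·diag(1, 2)·P⁻¹.
Then B^7 = P·diag(1, 128)·P⁻¹ = [[2, −128], [−1, 128]] · [[1, 1], [1, 2]] = [[−126, −254], [127, 255]].

[[−126, −254], [127, 255]]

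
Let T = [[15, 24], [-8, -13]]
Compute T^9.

[[78735, 118104], [-39368, -59053]]

tr T = 2 and det T = -3, so the characteristic polynomial is λ² − (2)λ + (-3) with roots 3 and -1.
Eigenvectors give P = [[2, 3], [-1, -2]] with P⁻¹ = [[2, 3], [-1, -2]], and T = P·diag(3, -1)·P⁻¹.
Then T^9 = P·diag(19683, -1)·P⁻¹ = [[39366, -3], [-19683, 2]] · [[2, 3], [-1, -2]] = [[78735, 118104], [-39368, -59053]].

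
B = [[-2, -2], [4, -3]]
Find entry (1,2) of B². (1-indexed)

10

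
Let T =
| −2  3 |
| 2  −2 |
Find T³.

[[−44, 54], [36, −44]]

T² = [[10, −12], [−8, 10]]
T³ = [[−44, 54], [36, −44]]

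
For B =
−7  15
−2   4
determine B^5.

tr B = −3 and det B = 2, so the characteristic polynomial is λ² − (−3)λ + (2) with roots −2 and −1.
Eigenvectors give P = [[3, 5], [1, 2]] with P⁻¹ = [[2, −5], [−1, 3]], and B = P·diag(−2, −1)·P⁻¹.
Then B^5 = P·diag(−32, −1)·P⁻¹ = [[−96, −5], [−32, −2]] · [[2, −5], [−1, 3]] = [[−187, 465], [−62, 154]].

[[−187, 465], [−62, 154]]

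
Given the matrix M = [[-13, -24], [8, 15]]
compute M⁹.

[[-59053, -118104], [39368, 78735]]

tr M = 2 and det M = -3, so the characteristic polynomial is λ² − (2)λ + (-3) with roots 3 and -1.
Eigenvectors give P = [[-3, -2], [2, 1]] with P⁻¹ = [[1, 2], [-2, -3]], and M = P·diag(3, -1)·P⁻¹.
Then M⁹ = P·diag(19683, -1)·P⁻¹ = [[-59049, 2], [39366, -1]] · [[1, 2], [-2, -3]] = [[-59053, -118104], [39368, 78735]].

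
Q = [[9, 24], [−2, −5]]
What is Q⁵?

tr Q = 4 and det Q = 3, so the characteristic polynomial is λ² − (4)λ + (3) with roots 1 and 3.
Eigenvectors give P = [[−3, 4], [1, −1]] with P⁻¹ = [[1, 4], [1, 3]], and Q = P·diag(1, 3)·P⁻¹.
Then Q⁵ = P·diag(1, 243)·P⁻¹ = [[−3, 972], [1, −243]] · [[1, 4], [1, 3]] = [[969, 2904], [−242, −725]].

[[969, 2904], [−242, −725]]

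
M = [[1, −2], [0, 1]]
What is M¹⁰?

[[1, −20], [0, 1]]

M = I + N where N = [[0, −2], [0, 0]] is strictly upper-triangular, so N² = 0.
(I + N)¹⁰ = I + 10·N = [[1, −20], [0, 1]].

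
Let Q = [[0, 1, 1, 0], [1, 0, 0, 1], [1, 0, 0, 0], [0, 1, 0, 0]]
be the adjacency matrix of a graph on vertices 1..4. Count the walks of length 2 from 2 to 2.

2

The number of length-2 walks from vertex 2 to vertex 2 is entry (2,2) of Q^2, where Q is the adjacency matrix.
Q^2 = [[2, 0, 0, 1], [0, 2, 1, 0], [0, 1, 1, 0], [1, 0, 0, 1]]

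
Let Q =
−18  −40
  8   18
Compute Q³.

tr Q = 0 and det Q = −4, so the characteristic polynomial is λ² − (0)λ + (−4) with roots −2 and 2.
Eigenvectors give P = [[5, −2], [−2, 1]] with P⁻¹ = [[1, 2], [2, 5]], and Q = P·diag(−2, 2)·P⁻¹.
Then Q³ = P·diag(−8, 8)·P⁻¹ = [[−40, −16], [16, 8]] · [[1, 2], [2, 5]] = [[−72, −160], [32, 72]].

[[−72, −160], [32, 72]]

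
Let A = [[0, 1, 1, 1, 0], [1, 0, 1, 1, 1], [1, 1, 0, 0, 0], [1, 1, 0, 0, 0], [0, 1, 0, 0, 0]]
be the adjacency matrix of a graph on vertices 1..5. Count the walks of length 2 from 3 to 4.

2

The number of length-2 walks from vertex 3 to vertex 4 is entry (3,4) of A², where A is the adjacency matrix.
A² = [[3, 2, 1, 1, 1], [2, 4, 1, 1, 0], [1, 1, 2, 2, 1], [1, 1, 2, 2, 1], [1, 0, 1, 1, 1]]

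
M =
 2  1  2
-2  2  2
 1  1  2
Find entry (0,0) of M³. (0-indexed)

M² = [[4, 6, 10], [-6, 4, 4], [2, 5, 8]]
M³ = [[6, 26, 40], [-16, 6, 4], [2, 20, 30]]

6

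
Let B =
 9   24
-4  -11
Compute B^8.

tr B = -2 and det B = -3, so the characteristic polynomial is λ² − (-2)λ + (-3) with roots -3 and 1.
Eigenvectors give P = [[-2, 3], [1, -1]] with P⁻¹ = [[1, 3], [1, 2]], and B = P·diag(-3, 1)·P⁻¹.
Then B^8 = P·diag(6561, 1)·P⁻¹ = [[-13122, 3], [6561, -1]] · [[1, 3], [1, 2]] = [[-13119, -39360], [6560, 19681]].

[[-13119, -39360], [6560, 19681]]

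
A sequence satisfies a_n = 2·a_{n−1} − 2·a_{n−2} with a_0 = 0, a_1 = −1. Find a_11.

With companion matrix C = [[2, −2], [1, 0]], [a_n, a_{n−1}]ᵀ = C·[a_{n−1}, a_{n−2}]ᵀ, so [a_11, a_10]ᵀ = C¹⁰·[a_1, a_0]ᵀ.
C¹⁰ = [[32, −64], [32, −32]], giving [a_11, a_10]ᵀ = [[−32], [−32]].

−32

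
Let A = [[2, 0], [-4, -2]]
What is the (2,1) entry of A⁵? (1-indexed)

-64

tr A = 0 and det A = -4, so the characteristic polynomial is λ² − (0)λ + (-4) with roots -2 and 2.
Eigenvectors give P = [[0, -1], [1, 1]] with P⁻¹ = [[1, 1], [-1, 0]], and A = P·diag(-2, 2)·P⁻¹.
Then A⁵ = P·diag(-32, 32)·P⁻¹ = [[0, -32], [-32, 32]] · [[1, 1], [-1, 0]] = [[32, 0], [-64, -32]].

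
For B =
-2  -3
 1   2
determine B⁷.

[[-2, -3], [1, 2]]

B² = I (check: tr B = 0 and det B = -1), so B⁷ = B since 7 is odd.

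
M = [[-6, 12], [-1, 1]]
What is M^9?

tr M = -5 and det M = 6, so the characteristic polynomial is λ² − (-5)λ + (6) with roots -3 and -2.
Eigenvectors give P = [[-4, 3], [-1, 1]] with P⁻¹ = [[-1, 3], [-1, 4]], and M = P·diag(-3, -2)·P⁻¹.
Then M^9 = P·diag(-19683, -512)·P⁻¹ = [[78732, -1536], [19683, -512]] · [[-1, 3], [-1, 4]] = [[-77196, 230052], [-19171, 57001]].

[[-77196, 230052], [-19171, 57001]]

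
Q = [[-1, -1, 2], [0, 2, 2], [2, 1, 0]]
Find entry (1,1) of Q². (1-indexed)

5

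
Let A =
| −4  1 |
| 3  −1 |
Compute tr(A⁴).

A² = [[19, −5], [−15, 4]]
A³ = [[−91, 24], [72, −19]]
A⁴ = [[436, −115], [−345, 91]]

527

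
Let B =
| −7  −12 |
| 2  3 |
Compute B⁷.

tr B = −4 and det B = 3, so the characteristic polynomial is λ² − (−4)λ + (3) with roots −3 and −1.
Eigenvectors give P = [[3, −2], [−1, 1]] with P⁻¹ = [[1, 2], [1, 3]], and B = P·diag(−3, −1)·P⁻¹.
Then B⁷ = P·diag(−2187, −1)·P⁻¹ = [[−6561, 2], [2187, −1]] · [[1, 2], [1, 3]] = [[−6559, −13116], [2186, 4371]].

[[−6559, −13116], [2186, 4371]]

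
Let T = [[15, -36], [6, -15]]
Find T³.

tr T = 0 and det T = -9, so the characteristic polynomial is λ² − (0)λ + (-9) with roots -3 and 3.
Eigenvectors give P = [[-2, 3], [-1, 1]] with P⁻¹ = [[1, -3], [1, -2]], and T = P·diag(-3, 3)·P⁻¹.
Then T³ = P·diag(-27, 27)·P⁻¹ = [[54, 81], [27, 27]] · [[1, -3], [1, -2]] = [[135, -324], [54, -135]].

[[135, -324], [54, -135]]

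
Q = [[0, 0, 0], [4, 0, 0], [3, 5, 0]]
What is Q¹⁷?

[[0, 0, 0], [0, 0, 0], [0, 0, 0]]

Q is strictly triangular, hence nilpotent: Q³ = 0, so Q¹⁷ = 0.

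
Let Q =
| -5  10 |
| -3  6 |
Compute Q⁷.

[[-5, 10], [-3, 6]]

Q² = Q (a projection; rank 1, trace 1), so Q⁷ = Q.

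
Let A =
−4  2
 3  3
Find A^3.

[[−94, 38], [57, 39]]

A^2 = [[22, −2], [−3, 15]]
A^3 = [[−94, 38], [57, 39]]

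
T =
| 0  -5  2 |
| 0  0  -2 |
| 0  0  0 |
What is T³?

[[0, 0, 0], [0, 0, 0], [0, 0, 0]]

T is strictly triangular, hence nilpotent: T³ = 0, so T³ = 0.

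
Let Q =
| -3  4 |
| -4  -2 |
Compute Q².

[[-7, -20], [20, -12]]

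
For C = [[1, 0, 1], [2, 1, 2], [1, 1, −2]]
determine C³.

[[3, 0, 6], [12, 3, 12], [6, 6, −15]]

C² = [[2, 1, −1], [6, 3, 0], [1, −1, 7]]
C³ = [[3, 0, 6], [12, 3, 12], [6, 6, −15]]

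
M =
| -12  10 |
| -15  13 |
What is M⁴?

tr M = 1 and det M = -6, so the characteristic polynomial is λ² − (1)λ + (-6) with roots 3 and -2.
Eigenvectors give P = [[2, 1], [3, 1]] with P⁻¹ = [[-1, 1], [3, -2]], and M = P·diag(3, -2)·P⁻¹.
Then M⁴ = P·diag(81, 16)·P⁻¹ = [[162, 16], [243, 16]] · [[-1, 1], [3, -2]] = [[-114, 130], [-195, 211]].

[[-114, 130], [-195, 211]]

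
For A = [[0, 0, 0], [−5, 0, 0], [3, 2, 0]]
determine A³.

[[0, 0, 0], [0, 0, 0], [0, 0, 0]]

A is strictly triangular, hence nilpotent: A³ = 0, so A³ = 0.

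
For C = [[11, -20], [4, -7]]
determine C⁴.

tr C = 4 and det C = 3, so the characteristic polynomial is λ² − (4)λ + (3) with roots 1 and 3.
Eigenvectors give P = [[2, 5], [1, 2]] with P⁻¹ = [[-2, 5], [1, -2]], and C = P·diag(1, 3)·P⁻¹.
Then C⁴ = P·diag(1, 81)·P⁻¹ = [[2, 405], [1, 162]] · [[-2, 5], [1, -2]] = [[401, -800], [160, -319]].

[[401, -800], [160, -319]]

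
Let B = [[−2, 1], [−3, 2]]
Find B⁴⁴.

B² = I (check: tr B = 0 and det B = −1), so B⁴⁴ = I since 44 is even.

[[1, 0], [0, 1]]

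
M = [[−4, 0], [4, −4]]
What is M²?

[[16, 0], [−32, 16]]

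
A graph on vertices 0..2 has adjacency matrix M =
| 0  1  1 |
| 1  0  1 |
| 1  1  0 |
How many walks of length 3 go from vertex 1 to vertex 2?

3

The number of length-3 walks from vertex 1 to vertex 2 is entry (1,2) of M^3, where M is the adjacency matrix.
M^2 = [[2, 1, 1], [1, 2, 1], [1, 1, 2]]
M^3 = [[2, 3, 3], [3, 2, 3], [3, 3, 2]]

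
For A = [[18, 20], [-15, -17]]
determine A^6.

tr A = 1 and det A = -6, so the characteristic polynomial is λ² − (1)λ + (-6) with roots 3 and -2.
Eigenvectors give P = [[-4, 1], [3, -1]] with P⁻¹ = [[-1, -1], [-3, -4]], and A = P·diag(3, -2)·P⁻¹.
Then A^6 = P·diag(729, 64)·P⁻¹ = [[-2916, 64], [2187, -64]] · [[-1, -1], [-3, -4]] = [[2724, 2660], [-1995, -1931]].

[[2724, 2660], [-1995, -1931]]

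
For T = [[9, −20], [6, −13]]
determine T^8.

tr T = −4 and det T = 3, so the characteristic polynomial is λ² − (−4)λ + (3) with roots −1 and −3.
Eigenvectors give P = [[2, −5], [1, −3]] with P⁻¹ = [[3, −5], [1, −2]], and T = P·diag(−1, −3)·P⁻¹.
Then T^8 = P·diag(1, 6561)·P⁻¹ = [[2, −32805], [1, −19683]] · [[3, −5], [1, −2]] = [[−32799, 65600], [−19680, 39361]].

[[−32799, 65600], [−19680, 39361]]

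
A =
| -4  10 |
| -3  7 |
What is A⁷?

tr A = 3 and det A = 2, so the characteristic polynomial is λ² − (3)λ + (2) with roots 2 and 1.
Eigenvectors give P = [[5, 2], [3, 1]] with P⁻¹ = [[-1, 2], [3, -5]], and A = P·diag(2, 1)·P⁻¹.
Then A⁷ = P·diag(128, 1)·P⁻¹ = [[640, 2], [384, 1]] · [[-1, 2], [3, -5]] = [[-634, 1270], [-381, 763]].

[[-634, 1270], [-381, 763]]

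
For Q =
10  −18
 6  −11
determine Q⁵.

tr Q = −1 and det Q = −2, so the characteristic polynomial is λ² − (−1)λ + (−2) with roots 1 and −2.
Eigenvectors give P = [[2, 3], [1, 2]] with P⁻¹ = [[2, −3], [−1, 2]], and Q = P·diag(1, −2)·P⁻¹.
Then Q⁵ = P·diag(1, −32)·P⁻¹ = [[2, −96], [1, −64]] · [[2, −3], [−1, 2]] = [[100, −198], [66, −131]].

[[100, −198], [66, −131]]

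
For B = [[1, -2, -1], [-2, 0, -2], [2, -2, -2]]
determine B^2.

[[3, 0, 5], [-6, 8, 6], [2, 0, 6]]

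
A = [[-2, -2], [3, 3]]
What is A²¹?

[[-2, -2], [3, 3]]

A² = A (a projection; rank 1, trace 1), so A²¹ = A.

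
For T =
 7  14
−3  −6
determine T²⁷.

[[7, 14], [−3, −6]]

T² = T (a projection; rank 1, trace 1), so T²⁷ = T.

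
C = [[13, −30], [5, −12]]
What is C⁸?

tr C = 1 and det C = −6, so the characteristic polynomial is λ² − (1)λ + (−6) with roots −2 and 3.
Eigenvectors give P = [[2, 3], [1, 1]] with P⁻¹ = [[−1, 3], [1, −2]], and C = P·diag(−2, 3)·P⁻¹.
Then C⁸ = P·diag(256, 6561)·P⁻¹ = [[512, 19683], [256, 6561]] · [[−1, 3], [1, −2]] = [[19171, −37830], [6305, −12354]].

[[19171, −37830], [6305, −12354]]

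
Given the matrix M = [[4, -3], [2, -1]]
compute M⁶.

tr M = 3 and det M = 2, so the characteristic polynomial is λ² − (3)λ + (2) with roots 2 and 1.
Eigenvectors give P = [[3, 1], [2, 1]] with P⁻¹ = [[1, -1], [-2, 3]], and M = P·diag(2, 1)·P⁻¹.
Then M⁶ = P·diag(64, 1)·P⁻¹ = [[192, 1], [128, 1]] · [[1, -1], [-2, 3]] = [[190, -189], [126, -125]].

[[190, -189], [126, -125]]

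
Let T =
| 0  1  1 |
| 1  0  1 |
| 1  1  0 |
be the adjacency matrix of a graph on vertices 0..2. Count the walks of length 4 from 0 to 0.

6

The number of length-4 walks from vertex 0 to vertex 0 is entry (0,0) of T^4, where T is the adjacency matrix.
T^2 = [[2, 1, 1], [1, 2, 1], [1, 1, 2]]
T^3 = [[2, 3, 3], [3, 2, 3], [3, 3, 2]]
T^4 = [[6, 5, 5], [5, 6, 5], [5, 5, 6]]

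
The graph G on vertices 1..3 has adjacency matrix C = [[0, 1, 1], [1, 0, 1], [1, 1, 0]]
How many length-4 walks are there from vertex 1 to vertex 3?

The number of length-4 walks from vertex 1 to vertex 3 is entry (1,3) of C⁴, where C is the adjacency matrix.
C² = [[2, 1, 1], [1, 2, 1], [1, 1, 2]]
C³ = [[2, 3, 3], [3, 2, 3], [3, 3, 2]]
C⁴ = [[6, 5, 5], [5, 6, 5], [5, 5, 6]]

5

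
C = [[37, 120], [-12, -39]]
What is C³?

[[253, 840], [-84, -279]]

tr C = -2 and det C = -3, so the characteristic polynomial is λ² − (-2)λ + (-3) with roots 1 and -3.
Eigenvectors give P = [[10, -3], [-3, 1]] with P⁻¹ = [[1, 3], [3, 10]], and C = P·diag(1, -3)·P⁻¹.
Then C³ = P·diag(1, -27)·P⁻¹ = [[10, 81], [-3, -27]] · [[1, 3], [3, 10]] = [[253, 840], [-84, -279]].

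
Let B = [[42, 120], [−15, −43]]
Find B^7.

tr B = −1 and det B = −6, so the characteristic polynomial is λ² − (−1)λ + (−6) with roots 2 and −3.
Eigenvectors give P = [[−3, 8], [1, −3]] with P⁻¹ = [[−3, −8], [−1, −3]], and B = P·diag(2, −3)·P⁻¹.
Then B^7 = P·diag(128, −2187)·P⁻¹ = [[−384, −17496], [128, 6561]] · [[−3, −8], [−1, −3]] = [[18648, 55560], [−6945, −20707]].

[[18648, 55560], [−6945, −20707]]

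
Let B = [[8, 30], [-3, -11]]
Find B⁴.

[[-134, -450], [45, 151]]

tr B = -3 and det B = 2, so the characteristic polynomial is λ² − (-3)λ + (2) with roots -2 and -1.
Eigenvectors give P = [[-3, 10], [1, -3]] with P⁻¹ = [[3, 10], [1, 3]], and B = P·diag(-2, -1)·P⁻¹.
Then B⁴ = P·diag(16, 1)·P⁻¹ = [[-48, 10], [16, -3]] · [[3, 10], [1, 3]] = [[-134, -450], [45, 151]].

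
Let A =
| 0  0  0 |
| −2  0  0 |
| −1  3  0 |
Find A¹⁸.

[[0, 0, 0], [0, 0, 0], [0, 0, 0]]

A is strictly triangular, hence nilpotent: A³ = 0, so A¹⁸ = 0.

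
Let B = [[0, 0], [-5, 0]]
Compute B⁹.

B is strictly triangular, hence nilpotent: B² = 0, so B⁹ = 0.

[[0, 0], [0, 0]]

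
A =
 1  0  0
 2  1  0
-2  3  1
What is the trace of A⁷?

A = I + N where N = [[0, 0, 0], [2, 0, 0], [-2, 3, 0]] is strictly lower-triangular, so N³ = 0.
(I + N)⁷ = I + 7·N + 21·N² = [[1, 0, 0], [14, 1, 0], [112, 21, 1]].

3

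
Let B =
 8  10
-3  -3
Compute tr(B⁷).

2315

tr B = 5 and det B = 6, so the characteristic polynomial is λ² − (5)λ + (6) with roots 3 and 2.
Eigenvectors give P = [[-2, -5], [1, 3]] with P⁻¹ = [[-3, -5], [1, 2]], and B = P·diag(3, 2)·P⁻¹.
Then B⁷ = P·diag(2187, 128)·P⁻¹ = [[-4374, -640], [2187, 384]] · [[-3, -5], [1, 2]] = [[12482, 20590], [-6177, -10167]].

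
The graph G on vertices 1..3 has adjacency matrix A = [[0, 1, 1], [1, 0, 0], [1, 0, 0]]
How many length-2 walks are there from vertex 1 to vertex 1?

2

The number of length-2 walks from vertex 1 to vertex 1 is entry (1,1) of A^2, where A is the adjacency matrix.
A^2 = [[2, 0, 0], [0, 1, 1], [0, 1, 1]]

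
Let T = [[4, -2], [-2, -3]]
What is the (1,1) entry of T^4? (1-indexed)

404

T^2 = [[20, -2], [-2, 13]]
T^3 = [[84, -34], [-34, -35]]
T^4 = [[404, -66], [-66, 173]]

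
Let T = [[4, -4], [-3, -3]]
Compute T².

[[28, -4], [-3, 21]]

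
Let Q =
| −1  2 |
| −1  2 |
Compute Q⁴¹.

Q² = Q (a projection; rank 1, trace 1), so Q⁴¹ = Q.

[[−1, 2], [−1, 2]]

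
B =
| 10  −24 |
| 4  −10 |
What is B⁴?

[[16, 0], [0, 16]]

tr B = 0 and det B = −4, so the characteristic polynomial is λ² − (0)λ + (−4) with roots 2 and −2.
Eigenvectors give P = [[3, 2], [1, 1]] with P⁻¹ = [[1, −2], [−1, 3]], and B = P·diag(2, −2)·P⁻¹.
Then B⁴ = P·diag(16, 16)·P⁻¹ = [[48, 32], [16, 16]] · [[1, −2], [−1, 3]] = [[16, 0], [0, 16]].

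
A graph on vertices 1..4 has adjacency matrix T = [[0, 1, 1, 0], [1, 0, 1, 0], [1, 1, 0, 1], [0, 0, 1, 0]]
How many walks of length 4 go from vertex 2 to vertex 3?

6

The number of length-4 walks from vertex 2 to vertex 3 is entry (2,3) of T^4, where T is the adjacency matrix.
T^2 = [[2, 1, 1, 1], [1, 2, 1, 1], [1, 1, 3, 0], [1, 1, 0, 1]]
T^3 = [[2, 3, 4, 1], [3, 2, 4, 1], [4, 4, 2, 3], [1, 1, 3, 0]]
T^4 = [[7, 6, 6, 4], [6, 7, 6, 4], [6, 6, 11, 2], [4, 4, 2, 3]]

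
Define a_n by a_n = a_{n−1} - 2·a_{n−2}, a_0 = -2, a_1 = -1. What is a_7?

With companion matrix A = [[1, -2], [1, 0]], [a_n, a_{n−1}]ᵀ = A·[a_{n−1}, a_{n−2}]ᵀ, so [a_7, a_6]ᵀ = A^6·[a_1, a_0]ᵀ.
A^6 = [[7, -10], [5, 2]], giving [a_7, a_6]ᵀ = [[13], [-9]].

13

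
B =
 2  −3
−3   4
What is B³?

B² = [[13, −18], [−18, 25]]
B³ = [[80, −111], [−111, 154]]

[[80, −111], [−111, 154]]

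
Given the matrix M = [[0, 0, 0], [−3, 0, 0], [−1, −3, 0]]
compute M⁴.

M is strictly triangular, hence nilpotent: M³ = 0, so M⁴ = 0.

[[0, 0, 0], [0, 0, 0], [0, 0, 0]]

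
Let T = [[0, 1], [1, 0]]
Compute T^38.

[[1, 0], [0, 1]]

T² = I (check: tr T = 0 and det T = -1), so T^38 = I since 38 is even.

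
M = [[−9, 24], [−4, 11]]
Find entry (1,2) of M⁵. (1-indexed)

1464

tr M = 2 and det M = −3, so the characteristic polynomial is λ² − (2)λ + (−3) with roots 3 and −1.
Eigenvectors give P = [[−2, 3], [−1, 1]] with P⁻¹ = [[1, −3], [1, −2]], and M = P·diag(3, −1)·P⁻¹.
Then M⁵ = P·diag(243, −1)·P⁻¹ = [[−486, −3], [−243, −1]] · [[1, −3], [1, −2]] = [[−489, 1464], [−244, 731]].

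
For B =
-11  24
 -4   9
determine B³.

[[-83, 168], [-28, 57]]

tr B = -2 and det B = -3, so the characteristic polynomial is λ² − (-2)λ + (-3) with roots -3 and 1.
Eigenvectors give P = [[3, -2], [1, -1]] with P⁻¹ = [[1, -2], [1, -3]], and B = P·diag(-3, 1)·P⁻¹.
Then B³ = P·diag(-27, 1)·P⁻¹ = [[-81, -2], [-27, -1]] · [[1, -2], [1, -3]] = [[-83, 168], [-28, 57]].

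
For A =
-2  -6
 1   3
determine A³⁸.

A² = A (a projection; rank 1, trace 1), so A³⁸ = A.

[[-2, -6], [1, 3]]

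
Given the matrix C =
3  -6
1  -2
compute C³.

C² = C (a projection; rank 1, trace 1), so C³ = C.

[[3, -6], [1, -2]]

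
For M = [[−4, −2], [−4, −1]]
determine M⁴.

M² = [[24, 10], [20, 9]]
M³ = [[−136, −58], [−116, −49]]
M⁴ = [[776, 330], [660, 281]]

[[776, 330], [660, 281]]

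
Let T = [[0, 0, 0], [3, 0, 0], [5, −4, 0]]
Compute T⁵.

[[0, 0, 0], [0, 0, 0], [0, 0, 0]]

T is strictly triangular, hence nilpotent: T³ = 0, so T⁵ = 0.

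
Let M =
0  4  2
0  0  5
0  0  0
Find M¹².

M is strictly triangular, hence nilpotent: M³ = 0, so M¹² = 0.

[[0, 0, 0], [0, 0, 0], [0, 0, 0]]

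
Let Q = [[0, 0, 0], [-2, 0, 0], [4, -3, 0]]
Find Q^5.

Q is strictly triangular, hence nilpotent: Q^3 = 0, so Q^5 = 0.

[[0, 0, 0], [0, 0, 0], [0, 0, 0]]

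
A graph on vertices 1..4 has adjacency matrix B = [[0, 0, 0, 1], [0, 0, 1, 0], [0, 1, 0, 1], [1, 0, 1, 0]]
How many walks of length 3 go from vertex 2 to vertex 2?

The number of length-3 walks from vertex 2 to vertex 2 is entry (2,2) of B³, where B is the adjacency matrix.
B² = [[1, 0, 1, 0], [0, 1, 0, 1], [1, 0, 2, 0], [0, 1, 0, 2]]
B³ = [[0, 1, 0, 2], [1, 0, 2, 0], [0, 2, 0, 3], [2, 0, 3, 0]]

0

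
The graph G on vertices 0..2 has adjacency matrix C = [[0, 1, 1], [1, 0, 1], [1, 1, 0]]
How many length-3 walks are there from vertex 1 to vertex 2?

3

The number of length-3 walks from vertex 1 to vertex 2 is entry (1,2) of C^3, where C is the adjacency matrix.
C^2 = [[2, 1, 1], [1, 2, 1], [1, 1, 2]]
C^3 = [[2, 3, 3], [3, 2, 3], [3, 3, 2]]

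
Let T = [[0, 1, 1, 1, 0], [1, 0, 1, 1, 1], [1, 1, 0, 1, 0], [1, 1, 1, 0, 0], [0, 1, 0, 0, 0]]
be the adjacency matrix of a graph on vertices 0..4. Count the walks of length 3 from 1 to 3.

The number of length-3 walks from vertex 1 to vertex 3 is entry (1,3) of T^3, where T is the adjacency matrix.
T^2 = [[3, 2, 2, 2, 1], [2, 4, 2, 2, 0], [2, 2, 3, 2, 1], [2, 2, 2, 3, 1], [1, 0, 1, 1, 1]]
T^3 = [[6, 8, 7, 7, 2], [8, 6, 8, 8, 4], [7, 8, 6, 7, 2], [7, 8, 7, 6, 2], [2, 4, 2, 2, 0]]

8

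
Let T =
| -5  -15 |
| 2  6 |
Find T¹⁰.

T² = T (a projection; rank 1, trace 1), so T¹⁰ = T.

[[-5, -15], [2, 6]]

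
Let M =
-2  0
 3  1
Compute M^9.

tr M = -1 and det M = -2, so the characteristic polynomial is λ² − (-1)λ + (-2) with roots 1 and -2.
Eigenvectors give P = [[0, -1], [-1, 1]] with P⁻¹ = [[-1, -1], [-1, 0]], and M = P·diag(1, -2)·P⁻¹.
Then M^9 = P·diag(1, -512)·P⁻¹ = [[0, 512], [-1, -512]] · [[-1, -1], [-1, 0]] = [[-512, 0], [513, 1]].

[[-512, 0], [513, 1]]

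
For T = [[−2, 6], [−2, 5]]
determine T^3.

tr T = 3 and det T = 2, so the characteristic polynomial is λ² − (3)λ + (2) with roots 2 and 1.
Eigenvectors give P = [[3, 2], [2, 1]] with P⁻¹ = [[−1, 2], [2, −3]], and T = P·diag(2, 1)·P⁻¹.
Then T^3 = P·diag(8, 1)·P⁻¹ = [[24, 2], [16, 1]] · [[−1, 2], [2, −3]] = [[−20, 42], [−14, 29]].

[[−20, 42], [−14, 29]]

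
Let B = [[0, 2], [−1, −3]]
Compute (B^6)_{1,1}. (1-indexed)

−62

tr B = −3 and det B = 2, so the characteristic polynomial is λ² − (−3)λ + (2) with roots −2 and −1.
Eigenvectors give P = [[1, 2], [−1, −1]] with P⁻¹ = [[−1, −2], [1, 1]], and B = P·diag(−2, −1)·P⁻¹.
Then B^6 = P·diag(64, 1)·P⁻¹ = [[64, 2], [−64, −1]] · [[−1, −2], [1, 1]] = [[−62, −126], [63, 127]].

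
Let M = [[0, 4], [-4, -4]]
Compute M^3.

[[64, 0], [0, 64]]

M^2 = [[-16, -16], [16, 0]]
M^3 = [[64, 0], [0, 64]]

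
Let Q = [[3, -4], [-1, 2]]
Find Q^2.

[[13, -20], [-5, 8]]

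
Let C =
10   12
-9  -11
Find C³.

[[28, 36], [-27, -35]]

tr C = -1 and det C = -2, so the characteristic polynomial is λ² − (-1)λ + (-2) with roots -2 and 1.
Eigenvectors give P = [[-1, 4], [1, -3]] with P⁻¹ = [[3, 4], [1, 1]], and C = P·diag(-2, 1)·P⁻¹.
Then C³ = P·diag(-8, 1)·P⁻¹ = [[8, 4], [-8, -3]] · [[3, 4], [1, 1]] = [[28, 36], [-27, -35]].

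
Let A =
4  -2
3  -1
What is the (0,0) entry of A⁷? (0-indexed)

tr A = 3 and det A = 2, so the characteristic polynomial is λ² − (3)λ + (2) with roots 1 and 2.
Eigenvectors give P = [[2, 1], [3, 1]] with P⁻¹ = [[-1, 1], [3, -2]], and A = P·diag(1, 2)·P⁻¹.
Then A⁷ = P·diag(1, 128)·P⁻¹ = [[2, 128], [3, 128]] · [[-1, 1], [3, -2]] = [[382, -254], [381, -253]].

382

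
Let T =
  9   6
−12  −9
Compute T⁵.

[[729, 486], [−972, −729]]

tr T = 0 and det T = −9, so the characteristic polynomial is λ² − (0)λ + (−9) with roots −3 and 3.
Eigenvectors give P = [[−1, −1], [2, 1]] with P⁻¹ = [[1, 1], [−2, −1]], and T = P·diag(−3, 3)·P⁻¹.
Then T⁵ = P·diag(−243, 243)·P⁻¹ = [[243, −243], [−486, 243]] · [[1, 1], [−2, −1]] = [[729, 486], [−972, −729]].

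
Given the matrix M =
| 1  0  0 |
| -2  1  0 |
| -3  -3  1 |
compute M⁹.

M = I + N where N = [[0, 0, 0], [-2, 0, 0], [-3, -3, 0]] is strictly lower-triangular, so N³ = 0.
(I + N)⁹ = I + 9·N + 36·N² = [[1, 0, 0], [-18, 1, 0], [189, -27, 1]].

[[1, 0, 0], [-18, 1, 0], [189, -27, 1]]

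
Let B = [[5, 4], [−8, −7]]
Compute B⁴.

tr B = −2 and det B = −3, so the characteristic polynomial is λ² − (−2)λ + (−3) with roots 1 and −3.
Eigenvectors give P = [[−1, −1], [1, 2]] with P⁻¹ = [[−2, −1], [1, 1]], and B = P·diag(1, −3)·P⁻¹.
Then B⁴ = P·diag(1, 81)·P⁻¹ = [[−1, −81], [1, 162]] · [[−2, −1], [1, 1]] = [[−79, −80], [160, 161]].

[[−79, −80], [160, 161]]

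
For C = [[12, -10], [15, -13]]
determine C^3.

[[78, -70], [105, -97]]

tr C = -1 and det C = -6, so the characteristic polynomial is λ² − (-1)λ + (-6) with roots 2 and -3.
Eigenvectors give P = [[1, 2], [1, 3]] with P⁻¹ = [[3, -2], [-1, 1]], and C = P·diag(2, -3)·P⁻¹.
Then C^3 = P·diag(8, -27)·P⁻¹ = [[8, -54], [8, -81]] · [[3, -2], [-1, 1]] = [[78, -70], [105, -97]].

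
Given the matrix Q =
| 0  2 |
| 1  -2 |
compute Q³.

[[-4, 12], [6, -16]]

Q² = [[2, -4], [-2, 6]]
Q³ = [[-4, 12], [6, -16]]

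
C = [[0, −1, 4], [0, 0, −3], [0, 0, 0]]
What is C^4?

C is strictly triangular, hence nilpotent: C^3 = 0, so C^4 = 0.

[[0, 0, 0], [0, 0, 0], [0, 0, 0]]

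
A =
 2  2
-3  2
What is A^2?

[[-2, 8], [-12, -2]]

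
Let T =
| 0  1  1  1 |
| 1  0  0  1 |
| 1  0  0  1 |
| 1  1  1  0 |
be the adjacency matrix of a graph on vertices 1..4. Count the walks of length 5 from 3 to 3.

The number of length-5 walks from vertex 3 to vertex 3 is entry (3,3) of T⁵, where T is the adjacency matrix.
T² = [[3, 1, 1, 2], [1, 2, 2, 1], [1, 2, 2, 1], [2, 1, 1, 3]]
T³ = [[4, 5, 5, 5], [5, 2, 2, 5], [5, 2, 2, 5], [5, 5, 5, 4]]
T⁴ = [[15, 9, 9, 14], [9, 10, 10, 9], [9, 10, 10, 9], [14, 9, 9, 15]]
T⁵ = [[32, 29, 29, 33], [29, 18, 18, 29], [29, 18, 18, 29], [33, 29, 29, 32]]

18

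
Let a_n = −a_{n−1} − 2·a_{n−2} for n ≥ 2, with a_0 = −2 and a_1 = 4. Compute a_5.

8

With companion matrix A = [[−1, −2], [1, 0]], [a_n, a_{n−1}]ᵀ = A·[a_{n−1}, a_{n−2}]ᵀ, so [a_5, a_4]ᵀ = A⁴·[a_1, a_0]ᵀ.
A⁴ = [[−1, −6], [3, 2]], giving [a_5, a_4]ᵀ = [[8], [8]].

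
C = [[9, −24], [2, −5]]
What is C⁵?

[[969, −2904], [242, −725]]

tr C = 4 and det C = 3, so the characteristic polynomial is λ² − (4)λ + (3) with roots 3 and 1.
Eigenvectors give P = [[−4, −3], [−1, −1]] with P⁻¹ = [[−1, 3], [1, −4]], and C = P·diag(3, 1)·P⁻¹.
Then C⁵ = P·diag(243, 1)·P⁻¹ = [[−972, −3], [−243, −1]] · [[−1, 3], [1, −4]] = [[969, −2904], [242, −725]].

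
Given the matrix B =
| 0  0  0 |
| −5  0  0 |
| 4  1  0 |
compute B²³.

B is strictly triangular, hence nilpotent: B³ = 0, so B²³ = 0.

[[0, 0, 0], [0, 0, 0], [0, 0, 0]]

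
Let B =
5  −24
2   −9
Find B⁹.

[[59045, −236184], [19682, −78729]]

tr B = −4 and det B = 3, so the characteristic polynomial is λ² − (−4)λ + (3) with roots −3 and −1.
Eigenvectors give P = [[−3, 4], [−1, 1]] with P⁻¹ = [[1, −4], [1, −3]], and B = P·diag(−3, −1)·P⁻¹.
Then B⁹ = P·diag(−19683, −1)·P⁻¹ = [[59049, −4], [19683, −1]] · [[1, −4], [1, −3]] = [[59045, −236184], [19682, −78729]].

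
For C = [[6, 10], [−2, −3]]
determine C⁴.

[[76, 150], [−30, −59]]

tr C = 3 and det C = 2, so the characteristic polynomial is λ² − (3)λ + (2) with roots 2 and 1.
Eigenvectors give P = [[5, −2], [−2, 1]] with P⁻¹ = [[1, 2], [2, 5]], and C = P·diag(2, 1)·P⁻¹.
Then C⁴ = P·diag(16, 1)·P⁻¹ = [[80, −2], [−32, 1]] · [[1, 2], [2, 5]] = [[76, 150], [−30, −59]].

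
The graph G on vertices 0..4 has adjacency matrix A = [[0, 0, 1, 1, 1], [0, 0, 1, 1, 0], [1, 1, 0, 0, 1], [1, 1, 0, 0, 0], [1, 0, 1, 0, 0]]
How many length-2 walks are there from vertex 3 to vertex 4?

The number of length-2 walks from vertex 3 to vertex 4 is entry (3,4) of A^2, where A is the adjacency matrix.
A^2 = [[3, 2, 1, 0, 1], [2, 2, 0, 0, 1], [1, 0, 3, 2, 1], [0, 0, 2, 2, 1], [1, 1, 1, 1, 2]]

1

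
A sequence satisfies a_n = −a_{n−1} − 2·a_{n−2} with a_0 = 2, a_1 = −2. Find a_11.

−90

With companion matrix Q = [[−1, −2], [1, 0]], [a_n, a_{n−1}]ᵀ = Q·[a_{n−1}, a_{n−2}]ᵀ, so [a_11, a_10]ᵀ = Q¹⁰·[a_1, a_0]ᵀ.
Q¹⁰ = [[23, −22], [11, 34]], giving [a_11, a_10]ᵀ = [[−90], [46]].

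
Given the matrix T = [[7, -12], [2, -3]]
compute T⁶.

[[2185, -4368], [728, -1455]]

tr T = 4 and det T = 3, so the characteristic polynomial is λ² − (4)λ + (3) with roots 1 and 3.
Eigenvectors give P = [[-2, 3], [-1, 1]] with P⁻¹ = [[1, -3], [1, -2]], and T = P·diag(1, 3)·P⁻¹.
Then T⁶ = P·diag(1, 729)·P⁻¹ = [[-2, 2187], [-1, 729]] · [[1, -3], [1, -2]] = [[2185, -4368], [728, -1455]].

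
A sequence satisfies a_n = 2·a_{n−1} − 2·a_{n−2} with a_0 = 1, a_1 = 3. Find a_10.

64

With companion matrix C = [[2, −2], [1, 0]], [a_n, a_{n−1}]ᵀ = C·[a_{n−1}, a_{n−2}]ᵀ, so [a_10, a_9]ᵀ = C^9·[a_1, a_0]ᵀ.
C^9 = [[32, −32], [16, 0]], giving [a_10, a_9]ᵀ = [[64], [48]].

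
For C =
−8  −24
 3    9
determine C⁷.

[[−8, −24], [3, 9]]

C² = C (a projection; rank 1, trace 1), so C⁷ = C.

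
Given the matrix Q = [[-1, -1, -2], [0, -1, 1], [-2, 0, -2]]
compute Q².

[[5, 2, 5], [-2, 1, -3], [6, 2, 8]]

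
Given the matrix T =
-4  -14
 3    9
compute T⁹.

tr T = 5 and det T = 6, so the characteristic polynomial is λ² − (5)λ + (6) with roots 2 and 3.
Eigenvectors give P = [[7, -2], [-3, 1]] with P⁻¹ = [[1, 2], [3, 7]], and T = P·diag(2, 3)·P⁻¹.
Then T⁹ = P·diag(512, 19683)·P⁻¹ = [[3584, -39366], [-1536, 19683]] · [[1, 2], [3, 7]] = [[-114514, -268394], [57513, 134709]].

[[-114514, -268394], [57513, 134709]]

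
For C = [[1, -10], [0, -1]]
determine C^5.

C² = I (check: tr C = 0 and det C = -1), so C^5 = C since 5 is odd.

[[1, -10], [0, -1]]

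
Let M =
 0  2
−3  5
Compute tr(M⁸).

6817

tr M = 5 and det M = 6, so the characteristic polynomial is λ² − (5)λ + (6) with roots 2 and 3.
Eigenvectors give P = [[1, −2], [1, −3]] with P⁻¹ = [[3, −2], [1, −1]], and M = P·diag(2, 3)·P⁻¹.
Then M⁸ = P·diag(256, 6561)·P⁻¹ = [[256, −13122], [256, −19683]] · [[3, −2], [1, −1]] = [[−12354, 12610], [−18915, 19171]].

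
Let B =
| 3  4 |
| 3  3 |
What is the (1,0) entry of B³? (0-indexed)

117

B² = [[21, 24], [18, 21]]
B³ = [[135, 156], [117, 135]]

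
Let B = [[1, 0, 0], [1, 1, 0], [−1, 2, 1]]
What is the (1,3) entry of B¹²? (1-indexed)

B = I + N where N = [[0, 0, 0], [1, 0, 0], [−1, 2, 0]] is strictly lower-triangular, so N³ = 0.
(I + N)¹² = I + 12·N + 66·N² = [[1, 0, 0], [12, 1, 0], [120, 24, 1]].

0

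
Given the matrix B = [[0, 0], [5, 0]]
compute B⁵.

B is strictly triangular, hence nilpotent: B² = 0, so B⁵ = 0.

[[0, 0], [0, 0]]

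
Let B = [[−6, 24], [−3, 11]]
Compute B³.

[[−144, 456], [−57, 179]]

tr B = 5 and det B = 6, so the characteristic polynomial is λ² − (5)λ + (6) with roots 2 and 3.
Eigenvectors give P = [[−3, 8], [−1, 3]] with P⁻¹ = [[−3, 8], [−1, 3]], and B = P·diag(2, 3)·P⁻¹.
Then B³ = P·diag(8, 27)·P⁻¹ = [[−24, 216], [−8, 81]] · [[−3, 8], [−1, 3]] = [[−144, 456], [−57, 179]].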